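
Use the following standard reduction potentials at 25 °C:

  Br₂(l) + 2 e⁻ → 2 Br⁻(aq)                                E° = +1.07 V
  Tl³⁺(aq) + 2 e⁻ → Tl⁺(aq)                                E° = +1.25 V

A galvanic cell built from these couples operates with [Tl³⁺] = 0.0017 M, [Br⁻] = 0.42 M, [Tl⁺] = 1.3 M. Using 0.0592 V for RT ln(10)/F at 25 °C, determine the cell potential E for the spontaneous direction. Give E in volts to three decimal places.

+0.072 V

Tl³⁺/Tl⁺ is the cathode (higher E°), Br₂/Br⁻ the anode: E°cell = +1.25 − (+1.07) = +0.18 V, n = 2.
Overall: Tl³⁺(aq) + 2 Br⁻(aq) → Tl⁺(aq) + Br₂(l)
Q = [Tl⁺] / ([Tl³⁺]·[Br⁻]^2); log Q = 3.637.
E = E° − (0.0592/n) log Q = +0.18 − (0.0592/2)(3.637) = +0.072 V.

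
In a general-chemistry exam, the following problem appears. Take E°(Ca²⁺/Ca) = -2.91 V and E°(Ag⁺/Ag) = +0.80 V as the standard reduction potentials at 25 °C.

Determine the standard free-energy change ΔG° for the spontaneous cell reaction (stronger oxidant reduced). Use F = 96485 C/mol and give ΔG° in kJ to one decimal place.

Ag⁺/Ag (E° = +0.80 V) is the cathode; Ca²⁺/Ca (E° = -2.91 V) is the anode, so E°cell = +3.71 V.
Balancing electrons gives n = 2 (lcm of 1 and 2).
ΔG° = −nFE° = −(2)(96485)(+3.71) = -715,919 J = -715.9 kJ.

-715.9 kJ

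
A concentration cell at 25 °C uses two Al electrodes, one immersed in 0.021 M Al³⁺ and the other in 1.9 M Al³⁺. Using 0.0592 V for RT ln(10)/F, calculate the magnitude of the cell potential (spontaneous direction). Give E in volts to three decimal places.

For a concentration cell E°cell = 0. The 1.9 M side is the cathode (reduction is favoured where [Al³⁺] is higher).
With n = 3, E = −(0.0592/3) log([Al³⁺]ₐₙ/[Al³⁺]꜀ₐₜ) = −(0.0592/3) log(0.021/1.9) = −(0.0592/3)(-1.957) = +0.039 V.

+0.039 V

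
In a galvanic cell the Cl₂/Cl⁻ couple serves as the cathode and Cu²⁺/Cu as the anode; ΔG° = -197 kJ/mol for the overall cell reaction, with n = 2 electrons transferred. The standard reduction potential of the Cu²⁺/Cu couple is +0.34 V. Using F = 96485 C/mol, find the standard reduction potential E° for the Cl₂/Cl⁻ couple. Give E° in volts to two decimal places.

E°cell = −ΔG°/(nF) = −(-197×10³)/((2)(96485)) = +1.021 V.
Since Cl₂/Cl⁻ is the cathode and Cu²⁺/Cu the anode, E°cell = E°(Cl₂/Cl⁻) − E°(Cu²⁺/Cu).
So E°(Cl₂/Cl⁻) = E°cell + E°(Cu²⁺/Cu) = +1.021 + (+0.34) = +1.36 V.

+1.36 V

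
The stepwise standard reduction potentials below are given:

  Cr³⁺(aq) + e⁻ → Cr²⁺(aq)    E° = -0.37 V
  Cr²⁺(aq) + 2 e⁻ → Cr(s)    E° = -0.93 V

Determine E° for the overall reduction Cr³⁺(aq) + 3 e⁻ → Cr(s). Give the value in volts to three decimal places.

Since ΔG° = −nFE° is additive over sequential reductions, n₃E°₃ = n₁E°₁ + n₂E°₂.
E°₃ = (1×-0.37 + 2×-0.93) / 3 = (-2.230) / 3 = -0.743 V.

-0.743 V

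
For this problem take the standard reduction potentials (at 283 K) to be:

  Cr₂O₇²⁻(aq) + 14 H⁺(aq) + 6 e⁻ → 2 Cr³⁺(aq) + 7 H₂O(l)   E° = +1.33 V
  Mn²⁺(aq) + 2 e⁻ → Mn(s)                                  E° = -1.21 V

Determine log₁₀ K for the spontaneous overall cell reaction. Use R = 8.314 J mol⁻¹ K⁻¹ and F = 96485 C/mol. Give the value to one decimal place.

271.4

Cathode: Cr₂O₇²⁻/Cr³⁺; anode: Mn²⁺/Mn. E°cell = (+1.33) − (-1.21) = +2.54 V, with n = 6.
ΔG° = −nFE° = −RT ln K, so ln K = nFE°/(RT) = (6)(96485)(+2.54) / ((8.314)(283)) = 624.954.
log₁₀ K = 624.954 / ln 10 = 271.4.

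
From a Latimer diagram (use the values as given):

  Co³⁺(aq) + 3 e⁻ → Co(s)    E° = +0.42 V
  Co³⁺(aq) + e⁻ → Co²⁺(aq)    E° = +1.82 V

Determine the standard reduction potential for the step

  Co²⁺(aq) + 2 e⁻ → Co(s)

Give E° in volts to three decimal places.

-0.280 V

Sequential free energies add, so n₃E°₃ = n₁E°₁ + n₂E°₂.
With n₃ = 3, and the known step contributing 1×(+1.82) V, the unknown satisfies 2·E° = 3×(+0.42) − 1×(+1.82) = -0.560.
E° = -0.560 / 2 = -0.280 V.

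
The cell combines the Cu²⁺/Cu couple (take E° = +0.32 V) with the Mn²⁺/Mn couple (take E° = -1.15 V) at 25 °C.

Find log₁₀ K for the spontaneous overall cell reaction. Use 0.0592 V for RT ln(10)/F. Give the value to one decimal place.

Cathode: Cu²⁺/Cu; anode: Mn²⁺/Mn. E°cell = +1.47 V, n = 2.
log K = nE°cell / 0.0592 = (2)(+1.47) / 0.0592 = 49.7.

49.7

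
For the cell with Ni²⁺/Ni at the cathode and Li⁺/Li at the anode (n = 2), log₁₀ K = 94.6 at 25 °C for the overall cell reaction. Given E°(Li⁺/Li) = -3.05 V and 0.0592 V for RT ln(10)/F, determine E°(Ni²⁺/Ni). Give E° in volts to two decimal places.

E°cell = (0.0592/n)·log K = (0.0592/2)(94.6) = +2.800 V.
Since Ni²⁺/Ni is the cathode and Li⁺/Li the anode, E°cell = E°(Ni²⁺/Ni) − E°(Li⁺/Li).
So E°(Ni²⁺/Ni) = E°cell + E°(Li⁺/Li) = +2.800 + (-3.05) = -0.25 V.

-0.25 V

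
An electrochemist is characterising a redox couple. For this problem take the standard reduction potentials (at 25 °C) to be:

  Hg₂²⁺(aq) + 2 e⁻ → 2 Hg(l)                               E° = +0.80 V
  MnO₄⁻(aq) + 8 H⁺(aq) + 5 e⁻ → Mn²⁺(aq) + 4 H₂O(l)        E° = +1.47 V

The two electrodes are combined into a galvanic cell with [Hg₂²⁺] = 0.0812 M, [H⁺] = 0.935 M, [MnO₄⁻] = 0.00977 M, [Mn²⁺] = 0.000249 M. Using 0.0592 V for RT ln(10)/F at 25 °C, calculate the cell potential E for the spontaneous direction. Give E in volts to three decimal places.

+0.718 V

MnO₄⁻/Mn²⁺ is the cathode (higher E°), Hg₂²⁺/Hg the anode: E°cell = +1.47 − (+0.80) = +0.67 V, n = 10.
Overall: 2 MnO₄⁻(aq) + 16 H⁺(aq) + 10 Hg(l) → 2 Mn²⁺(aq) + 8 H₂O(l) + 5 Hg₂²⁺(aq)
Q = [Mn²⁺]^2·[Hg₂²⁺]^5 / ([MnO₄⁻]^2·[H⁺]^16); log Q = -8.173.
E = E° − (0.0592/n) log Q = +0.67 − (0.0592/10)(-8.173) = +0.718 V.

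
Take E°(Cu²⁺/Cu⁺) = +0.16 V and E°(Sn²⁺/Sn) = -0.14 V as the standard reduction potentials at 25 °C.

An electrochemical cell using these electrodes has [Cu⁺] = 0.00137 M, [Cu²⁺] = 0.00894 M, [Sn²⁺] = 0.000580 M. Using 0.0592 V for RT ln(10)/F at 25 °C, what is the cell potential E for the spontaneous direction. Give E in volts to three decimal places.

+0.444 V

Cu²⁺/Cu⁺ is the cathode (higher E°), Sn²⁺/Sn the anode: E°cell = +0.16 − (-0.14) = +0.30 V, n = 2.
Overall: 2 Cu²⁺(aq) + Sn(s) → 2 Cu⁺(aq) + Sn²⁺(aq)
Q = [Cu⁺]^2·[Sn²⁺] / ([Cu²⁺]^2); log Q = -4.866.
E = E° − (0.0592/n) log Q = +0.30 − (0.0592/2)(-4.866) = +0.444 V.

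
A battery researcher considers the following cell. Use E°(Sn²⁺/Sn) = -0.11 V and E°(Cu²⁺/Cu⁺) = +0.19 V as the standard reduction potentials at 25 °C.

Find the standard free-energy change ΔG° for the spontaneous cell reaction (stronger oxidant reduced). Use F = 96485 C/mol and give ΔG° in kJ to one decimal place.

Cu²⁺/Cu⁺ (E° = +0.19 V) is the cathode; Sn²⁺/Sn (E° = -0.11 V) is the anode, so E°cell = +0.30 V.
Balancing electrons gives n = 2 (lcm of 1 and 2).
ΔG° = −nFE° = −(2)(96485)(+0.30) = -57,891 J = -57.9 kJ.

-57.9 kJ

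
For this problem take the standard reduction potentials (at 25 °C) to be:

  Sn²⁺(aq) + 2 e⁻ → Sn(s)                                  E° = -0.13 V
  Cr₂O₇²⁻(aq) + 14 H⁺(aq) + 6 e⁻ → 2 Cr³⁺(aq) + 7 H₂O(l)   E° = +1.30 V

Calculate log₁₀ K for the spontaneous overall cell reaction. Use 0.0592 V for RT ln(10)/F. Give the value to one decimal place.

Cathode: Cr₂O₇²⁻/Cr³⁺; anode: Sn²⁺/Sn. E°cell = +1.43 V, n = 6.
log K = nE°cell / 0.0592 = (6)(+1.43) / 0.0592 = 144.9.

144.9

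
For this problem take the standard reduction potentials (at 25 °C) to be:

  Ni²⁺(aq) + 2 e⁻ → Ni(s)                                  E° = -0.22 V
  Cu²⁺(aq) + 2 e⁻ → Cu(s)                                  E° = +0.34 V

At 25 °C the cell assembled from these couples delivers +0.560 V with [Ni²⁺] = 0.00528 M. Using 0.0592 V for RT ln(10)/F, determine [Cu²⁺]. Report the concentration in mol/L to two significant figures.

0.0053 M

Cu²⁺/Cu is the cathode, Ni²⁺/Ni the anode: E°cell = +0.56 V, n = 2.
Overall reaction: Cu²⁺(aq) + Ni(s) → Cu(s) + Ni²⁺(aq); Q = [Ni²⁺]^1/[Cu²⁺]^1.
From E = E° − (0.0592/n) log Q: log Q = (E° − E)·n/0.0592 = (+0.56 − (+0.560))·2/0.0592 = 0.0000.
So 1·log[Cu²⁺] = 1·log(0.00528) − log Q = -2.2774 − (0.0000) = -2.2774; [Cu²⁺] = 10^(-2.2774) ≈ 0.0053 M.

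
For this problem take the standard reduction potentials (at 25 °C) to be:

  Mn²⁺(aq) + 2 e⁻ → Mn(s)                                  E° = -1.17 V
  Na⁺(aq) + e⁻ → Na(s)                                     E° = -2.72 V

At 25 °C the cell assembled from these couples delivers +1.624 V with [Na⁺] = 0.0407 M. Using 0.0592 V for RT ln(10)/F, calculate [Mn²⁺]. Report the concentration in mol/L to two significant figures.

0.52 M

Mn²⁺/Mn is the cathode, Na⁺/Na the anode: E°cell = +1.55 V, n = 2.
Overall reaction: Mn²⁺(aq) + 2 Na(s) → Mn(s) + 2 Na⁺(aq); Q = [Na⁺]^2/[Mn²⁺]^1.
From E = E° − (0.0592/n) log Q: log Q = (E° − E)·n/0.0592 = (+1.55 − (+1.624))·2/0.0592 = -2.5000.
So 1·log[Mn²⁺] = 2·log(0.0407) − log Q = -2.7808 − (-2.5000) = -0.2808; [Mn²⁺] = 10^(-0.2808) ≈ 0.52 M.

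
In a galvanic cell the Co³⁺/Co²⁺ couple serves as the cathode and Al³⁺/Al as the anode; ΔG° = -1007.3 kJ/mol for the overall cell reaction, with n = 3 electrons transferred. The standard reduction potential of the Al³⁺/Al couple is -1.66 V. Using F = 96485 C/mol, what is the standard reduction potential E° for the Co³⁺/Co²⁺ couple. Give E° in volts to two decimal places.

+1.82 V

E°cell = −ΔG°/(nF) = −(-1007.3×10³)/((3)(96485)) = +3.480 V.
Since Co³⁺/Co²⁺ is the cathode and Al³⁺/Al the anode, E°cell = E°(Co³⁺/Co²⁺) − E°(Al³⁺/Al).
So E°(Co³⁺/Co²⁺) = E°cell + E°(Al³⁺/Al) = +3.480 + (-1.66) = +1.82 V.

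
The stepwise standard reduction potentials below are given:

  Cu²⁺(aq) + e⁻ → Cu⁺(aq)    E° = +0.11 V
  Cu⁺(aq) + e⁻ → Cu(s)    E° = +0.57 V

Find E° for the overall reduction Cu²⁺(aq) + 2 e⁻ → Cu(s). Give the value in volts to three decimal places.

+0.340 V

Standard free energies of sequential steps add: ΔG°₃ = ΔG°₁ + ΔG°₂, so n₃E°₃ = n₁E°₁ + n₂E°₂.
E°₃ = (1×+0.11 + 1×+0.57) / 2 = (+0.680) / 2 = +0.340 V.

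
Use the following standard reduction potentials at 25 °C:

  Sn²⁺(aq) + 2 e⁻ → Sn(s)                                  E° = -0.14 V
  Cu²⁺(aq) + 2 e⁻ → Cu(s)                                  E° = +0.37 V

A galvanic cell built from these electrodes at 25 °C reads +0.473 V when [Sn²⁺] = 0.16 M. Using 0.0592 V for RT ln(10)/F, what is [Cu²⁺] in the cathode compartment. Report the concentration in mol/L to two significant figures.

0.0090 M

Cu²⁺/Cu is the cathode, Sn²⁺/Sn the anode: E°cell = +0.51 V, n = 2.
Overall reaction: Cu²⁺(aq) + Sn(s) → Cu(s) + Sn²⁺(aq); Q = [Sn²⁺]^1/[Cu²⁺]^1.
From E = E° − (0.0592/n) log Q: log Q = (E° − E)·n/0.0592 = (+0.51 − (+0.473))·2/0.0592 = 1.2500.
So 1·log[Cu²⁺] = 1·log(0.16) − log Q = -0.7959 − (1.2500) = -2.0459; [Cu²⁺] = 10^(-2.0459) ≈ 0.0090 M.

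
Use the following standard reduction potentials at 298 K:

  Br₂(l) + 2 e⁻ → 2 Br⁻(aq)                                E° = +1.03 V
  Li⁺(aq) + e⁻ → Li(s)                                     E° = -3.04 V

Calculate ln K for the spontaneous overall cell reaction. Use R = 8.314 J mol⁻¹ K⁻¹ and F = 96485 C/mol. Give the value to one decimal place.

Cathode: Br₂/Br⁻; anode: Li⁺/Li. E°cell = (+1.03) − (-3.04) = +4.07 V, with n = 2.
ΔG° = −nFE° = −RT ln K, so ln K = nFE°/(RT) = (2)(96485)(+4.07) / ((8.314)(298)) = 316.999.

317.0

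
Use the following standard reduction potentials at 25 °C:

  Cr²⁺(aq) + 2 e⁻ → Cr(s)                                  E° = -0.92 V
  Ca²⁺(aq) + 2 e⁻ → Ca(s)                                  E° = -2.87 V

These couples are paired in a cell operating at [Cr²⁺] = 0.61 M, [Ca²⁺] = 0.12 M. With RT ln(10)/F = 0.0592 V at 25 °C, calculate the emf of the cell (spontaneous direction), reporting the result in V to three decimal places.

Cr²⁺/Cr is the cathode (higher E°), Ca²⁺/Ca the anode: E°cell = -0.92 − (-2.87) = +1.95 V, n = 2.
Overall: Cr²⁺(aq) + Ca(s) → Cr(s) + Ca²⁺(aq)
Q = [Ca²⁺] / ([Cr²⁺]); log Q = -0.706.
E = E° − (0.0592/n) log Q = +1.95 − (0.0592/2)(-0.706) = +1.971 V.

+1.971 V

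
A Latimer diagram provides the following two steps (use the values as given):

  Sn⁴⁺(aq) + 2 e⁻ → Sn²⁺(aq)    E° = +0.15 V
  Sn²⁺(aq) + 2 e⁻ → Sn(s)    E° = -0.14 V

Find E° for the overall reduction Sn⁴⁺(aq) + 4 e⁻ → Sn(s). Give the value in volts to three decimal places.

+0.005 V

Since ΔG° = −nFE° is additive over sequential reductions, n₃E°₃ = n₁E°₁ + n₂E°₂.
E°₃ = (2×+0.15 + 2×-0.14) / 4 = (+0.020) / 4 = +0.005 V.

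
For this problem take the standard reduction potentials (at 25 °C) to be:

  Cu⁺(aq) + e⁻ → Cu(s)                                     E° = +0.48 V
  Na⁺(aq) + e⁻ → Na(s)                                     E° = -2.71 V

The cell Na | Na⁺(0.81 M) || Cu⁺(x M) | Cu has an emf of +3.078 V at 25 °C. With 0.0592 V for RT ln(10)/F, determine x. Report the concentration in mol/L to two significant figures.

0.010 M

Cu⁺/Cu is the cathode, Na⁺/Na the anode: E°cell = +3.19 V, n = 1.
Overall reaction: Cu⁺(aq) + Na(s) → Cu(s) + Na⁺(aq); Q = [Na⁺]^1/[Cu⁺]^1.
From E = E° − (0.0592/n) log Q: log Q = (E° − E)·n/0.0592 = (+3.19 − (+3.078))·1/0.0592 = 1.8919.
So 1·log[Cu⁺] = 1·log(0.81) − log Q = -0.0915 − (1.8919) = -1.9834; [Cu⁺] = 10^(-1.9834) ≈ 0.010 M.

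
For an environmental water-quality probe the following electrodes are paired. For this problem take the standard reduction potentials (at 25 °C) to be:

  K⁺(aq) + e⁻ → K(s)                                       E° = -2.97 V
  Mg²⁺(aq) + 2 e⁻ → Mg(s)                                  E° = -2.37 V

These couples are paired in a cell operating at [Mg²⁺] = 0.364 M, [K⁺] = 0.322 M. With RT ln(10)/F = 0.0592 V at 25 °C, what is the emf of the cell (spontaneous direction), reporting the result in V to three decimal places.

Mg²⁺/Mg is the cathode (higher E°), K⁺/K the anode: E°cell = -2.37 − (-2.97) = +0.60 V, n = 2.
Overall: Mg²⁺(aq) + 2 K(s) → Mg(s) + 2 K⁺(aq)
Q = [K⁺]^2 / ([Mg²⁺]); log Q = -0.545.
E = E° − (0.0592/n) log Q = +0.60 − (0.0592/2)(-0.545) = +0.616 V.

+0.616 V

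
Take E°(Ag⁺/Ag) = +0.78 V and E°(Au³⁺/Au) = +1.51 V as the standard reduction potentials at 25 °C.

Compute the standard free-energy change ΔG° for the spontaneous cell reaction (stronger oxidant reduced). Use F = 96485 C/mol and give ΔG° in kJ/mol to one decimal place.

Au³⁺/Au (E° = +1.51 V) is the cathode; Ag⁺/Ag (E° = +0.78 V) is the anode, so E°cell = +0.73 V.
Balancing electrons gives n = 3 (lcm of 3 and 1).
ΔG° = −nFE° = −(3)(96485)(+0.73) = -211,302 J = -211.3 kJ/mol.

-211.3 kJ/mol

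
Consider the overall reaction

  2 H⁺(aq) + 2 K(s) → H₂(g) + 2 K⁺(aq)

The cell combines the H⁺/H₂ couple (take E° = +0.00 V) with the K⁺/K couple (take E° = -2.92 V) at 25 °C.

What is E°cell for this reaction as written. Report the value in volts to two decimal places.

The H⁺/H₂ couple has the higher reduction potential, so it is the cathode; K⁺/K is oxidised at the anode.
E°cell = E°(cathode) − E°(anode) = (+0.00) − (-2.92) = +2.92 V.

+2.92 V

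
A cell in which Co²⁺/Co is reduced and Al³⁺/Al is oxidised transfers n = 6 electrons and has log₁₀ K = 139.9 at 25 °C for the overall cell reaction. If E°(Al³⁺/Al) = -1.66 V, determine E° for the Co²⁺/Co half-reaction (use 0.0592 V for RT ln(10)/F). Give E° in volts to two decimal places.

-0.28 V

E°cell = (0.0592/n)·log K = (0.0592/6)(139.9) = +1.380 V.
Since Co²⁺/Co is the cathode and Al³⁺/Al the anode, E°cell = E°(Co²⁺/Co) − E°(Al³⁺/Al).
So E°(Co²⁺/Co) = E°cell + E°(Al³⁺/Al) = +1.380 + (-1.66) = -0.28 V.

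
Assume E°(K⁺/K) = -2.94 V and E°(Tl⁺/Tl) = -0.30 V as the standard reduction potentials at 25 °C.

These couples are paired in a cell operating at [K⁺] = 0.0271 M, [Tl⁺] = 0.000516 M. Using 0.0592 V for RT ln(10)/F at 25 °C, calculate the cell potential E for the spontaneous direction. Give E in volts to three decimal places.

Tl⁺/Tl is the cathode (higher E°), K⁺/K the anode: E°cell = -0.30 − (-2.94) = +2.64 V, n = 1.
Overall: Tl⁺(aq) + K(s) → Tl(s) + K⁺(aq)
Q = [K⁺] / ([Tl⁺]); log Q = 1.720.
E = E° − (0.0592/n) log Q = +2.64 − (0.0592/1)(1.720) = +2.538 V.

+2.538 V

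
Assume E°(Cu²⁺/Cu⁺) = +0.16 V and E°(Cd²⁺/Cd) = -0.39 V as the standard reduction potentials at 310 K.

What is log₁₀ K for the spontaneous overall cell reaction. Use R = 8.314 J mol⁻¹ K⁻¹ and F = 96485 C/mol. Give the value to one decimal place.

Cathode: Cu²⁺/Cu⁺; anode: Cd²⁺/Cd. E°cell = (+0.16) − (-0.39) = +0.55 V, with n = 2.
ΔG° = −nFE° = −RT ln K, so ln K = nFE°/(RT) = (2)(96485)(+0.55) / ((8.314)(310)) = 41.179.
log₁₀ K = 41.179 / ln 10 = 17.9.

17.9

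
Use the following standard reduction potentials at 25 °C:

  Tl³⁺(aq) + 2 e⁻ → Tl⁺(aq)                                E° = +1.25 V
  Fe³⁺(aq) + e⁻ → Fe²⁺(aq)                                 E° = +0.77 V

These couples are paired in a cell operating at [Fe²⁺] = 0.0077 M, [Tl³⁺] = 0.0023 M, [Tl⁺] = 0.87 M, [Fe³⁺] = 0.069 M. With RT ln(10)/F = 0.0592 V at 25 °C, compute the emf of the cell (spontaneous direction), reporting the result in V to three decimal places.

Tl³⁺/Tl⁺ is the cathode (higher E°), Fe³⁺/Fe²⁺ the anode: E°cell = +1.25 − (+0.77) = +0.48 V, n = 2.
Overall: Tl³⁺(aq) + 2 Fe²⁺(aq) → Tl⁺(aq) + 2 Fe³⁺(aq)
Q = [Tl⁺]·[Fe³⁺]^2 / ([Tl³⁺]·[Fe²⁺]^2); log Q = 4.483.
E = E° − (0.0592/n) log Q = +0.48 − (0.0592/2)(4.483) = +0.347 V.

+0.347 V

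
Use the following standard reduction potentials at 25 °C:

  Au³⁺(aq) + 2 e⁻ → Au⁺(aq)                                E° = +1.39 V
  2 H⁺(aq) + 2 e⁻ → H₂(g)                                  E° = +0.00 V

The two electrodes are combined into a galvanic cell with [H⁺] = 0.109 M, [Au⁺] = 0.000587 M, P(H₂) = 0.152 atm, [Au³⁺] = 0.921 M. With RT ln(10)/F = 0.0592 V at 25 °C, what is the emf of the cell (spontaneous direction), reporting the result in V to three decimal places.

+1.517 V

Au³⁺/Au⁺ is the cathode (higher E°), H⁺/H₂ the anode: E°cell = +1.39 − (+0.00) = +1.39 V, n = 2.
Overall: Au³⁺(aq) + H₂(g) → Au⁺(aq) + 2 H⁺(aq)
Q = [Au⁺]·[H⁺]^2 / ([Au³⁺]·P(H₂)); log Q = -4.303.
E = E° − (0.0592/n) log Q = +1.39 − (0.0592/2)(-4.303) = +1.517 V.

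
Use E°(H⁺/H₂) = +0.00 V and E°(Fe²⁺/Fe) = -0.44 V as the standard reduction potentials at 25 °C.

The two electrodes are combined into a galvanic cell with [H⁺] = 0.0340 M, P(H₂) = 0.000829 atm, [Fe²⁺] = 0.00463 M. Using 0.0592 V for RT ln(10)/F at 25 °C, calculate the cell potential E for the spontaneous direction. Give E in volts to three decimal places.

H⁺/H₂ is the cathode (higher E°), Fe²⁺/Fe the anode: E°cell = +0.00 − (-0.44) = +0.44 V, n = 2.
Overall: 2 H⁺(aq) + Fe(s) → H₂(g) + Fe²⁺(aq)
Q = P(H₂)·[Fe²⁺] / ([H⁺]^2); log Q = -2.479.
E = E° − (0.0592/n) log Q = +0.44 − (0.0592/2)(-2.479) = +0.513 V.

+0.513 V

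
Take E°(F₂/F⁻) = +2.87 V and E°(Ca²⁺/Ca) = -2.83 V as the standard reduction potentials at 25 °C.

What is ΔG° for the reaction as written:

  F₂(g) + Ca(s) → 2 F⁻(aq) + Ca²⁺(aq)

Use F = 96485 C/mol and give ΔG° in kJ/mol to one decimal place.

-1099.9 kJ/mol

As written, F₂/F⁻ is reduced (cathode) and Ca²⁺/Ca is oxidised (anode), so E°cell = (+2.87) − (-2.83) = +5.70 V.
Balancing electrons gives n = 2.
ΔG° = −nFE° = −(2)(96485)(+5.70) = -1,099,929 J = -1099.9 kJ/mol.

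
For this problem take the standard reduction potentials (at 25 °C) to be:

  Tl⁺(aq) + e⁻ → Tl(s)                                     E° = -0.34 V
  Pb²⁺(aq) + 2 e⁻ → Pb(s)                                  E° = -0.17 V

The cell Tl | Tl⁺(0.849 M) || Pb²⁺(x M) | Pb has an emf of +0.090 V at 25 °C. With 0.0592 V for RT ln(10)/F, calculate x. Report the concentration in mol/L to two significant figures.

0.0014 M

Pb²⁺/Pb is the cathode, Tl⁺/Tl the anode: E°cell = +0.17 V, n = 2.
Overall reaction: Pb²⁺(aq) + 2 Tl(s) → Pb(s) + 2 Tl⁺(aq); Q = [Tl⁺]^2/[Pb²⁺]^1.
From E = E° − (0.0592/n) log Q: log Q = (E° − E)·n/0.0592 = (+0.17 − (+0.090))·2/0.0592 = 2.7027.
So 1·log[Pb²⁺] = 2·log(0.849) − log Q = -0.1422 − (2.7027) = -2.8449; [Pb²⁺] = 10^(-2.8449) ≈ 0.0014 M.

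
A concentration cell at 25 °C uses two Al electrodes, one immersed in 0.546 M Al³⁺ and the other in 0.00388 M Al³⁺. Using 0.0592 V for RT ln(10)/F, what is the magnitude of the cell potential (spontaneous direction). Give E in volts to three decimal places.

For a concentration cell E°cell = 0. The 0.546 M side is the cathode (reduction is favoured where [Al³⁺] is higher).
With n = 3, E = −(0.0592/3) log([Al³⁺]ₐₙ/[Al³⁺]꜀ₐₜ) = −(0.0592/3) log(0.00388/0.546) = −(0.0592/3)(-2.148) = +0.042 V.

+0.042 V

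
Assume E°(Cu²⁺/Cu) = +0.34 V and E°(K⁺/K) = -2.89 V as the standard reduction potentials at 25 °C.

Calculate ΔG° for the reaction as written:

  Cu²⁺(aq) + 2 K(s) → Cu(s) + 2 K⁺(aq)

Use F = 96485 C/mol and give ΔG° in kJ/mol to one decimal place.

As written, Cu²⁺/Cu is reduced (cathode) and K⁺/K is oxidised (anode), so E°cell = (+0.34) − (-2.89) = +3.23 V.
Balancing electrons gives n = 2.
ΔG° = −nFE° = −(2)(96485)(+3.23) = -623,293 J = -623.3 kJ/mol.

-623.3 kJ/mol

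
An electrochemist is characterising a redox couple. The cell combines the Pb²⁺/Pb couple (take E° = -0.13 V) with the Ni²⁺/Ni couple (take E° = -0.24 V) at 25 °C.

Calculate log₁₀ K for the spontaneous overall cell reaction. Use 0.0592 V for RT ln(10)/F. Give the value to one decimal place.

3.7

Cathode: Pb²⁺/Pb; anode: Ni²⁺/Ni. E°cell = +0.11 V, n = 2.
log K = nE°cell / 0.0592 = (2)(+0.11) / 0.0592 = 3.7.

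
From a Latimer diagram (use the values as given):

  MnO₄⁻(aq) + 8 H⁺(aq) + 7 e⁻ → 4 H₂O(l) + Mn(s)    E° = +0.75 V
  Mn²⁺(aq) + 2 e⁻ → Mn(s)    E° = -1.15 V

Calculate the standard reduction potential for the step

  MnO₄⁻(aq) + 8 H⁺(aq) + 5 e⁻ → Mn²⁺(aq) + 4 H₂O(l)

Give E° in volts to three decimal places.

+1.510 V

Sequential free energies add, so n₃E°₃ = n₁E°₁ + n₂E°₂.
With n₃ = 7, and the known step contributing 2×(-1.15) V, the unknown satisfies 5·E° = 7×(+0.75) − 2×(-1.15) = +7.550.
E° = +7.550 / 5 = +1.510 V.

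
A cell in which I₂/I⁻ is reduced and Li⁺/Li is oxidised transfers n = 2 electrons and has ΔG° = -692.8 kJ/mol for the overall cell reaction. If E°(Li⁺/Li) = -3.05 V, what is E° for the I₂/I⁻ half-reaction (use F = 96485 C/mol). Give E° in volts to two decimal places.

E°cell = −ΔG°/(nF) = −(-692.8×10³)/((2)(96485)) = +3.590 V.
Since I₂/I⁻ is the cathode and Li⁺/Li the anode, E°cell = E°(I₂/I⁻) − E°(Li⁺/Li).
So E°(I₂/I⁻) = E°cell + E°(Li⁺/Li) = +3.590 + (-3.05) = +0.54 V.

+0.54 V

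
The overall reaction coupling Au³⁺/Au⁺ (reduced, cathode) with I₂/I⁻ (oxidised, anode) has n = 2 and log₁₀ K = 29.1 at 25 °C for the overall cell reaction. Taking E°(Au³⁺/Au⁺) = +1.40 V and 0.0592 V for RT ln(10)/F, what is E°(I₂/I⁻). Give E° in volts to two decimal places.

+0.54 V

E°cell = (0.0592/n)·log K = (0.0592/2)(29.1) = +0.861 V.
Since Au³⁺/Au⁺ is the cathode and I₂/I⁻ the anode, E°cell = E°(Au³⁺/Au⁺) − E°(I₂/I⁻).
So E°(I₂/I⁻) = E°(Au³⁺/Au⁺) − E°cell = (+1.40) − (+0.861) = +0.54 V.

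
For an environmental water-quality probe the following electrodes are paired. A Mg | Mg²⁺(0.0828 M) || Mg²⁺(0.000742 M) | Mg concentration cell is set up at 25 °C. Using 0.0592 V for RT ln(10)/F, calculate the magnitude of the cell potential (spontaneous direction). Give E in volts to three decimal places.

+0.061 V

For a concentration cell E°cell = 0. The 0.0828 M side is the cathode (reduction is favoured where [Mg²⁺] is higher).
With n = 2, E = −(0.0592/2) log([Mg²⁺]ₐₙ/[Mg²⁺]꜀ₐₜ) = −(0.0592/2) log(0.000742/0.0828) = −(0.0592/2)(-2.048) = +0.061 V.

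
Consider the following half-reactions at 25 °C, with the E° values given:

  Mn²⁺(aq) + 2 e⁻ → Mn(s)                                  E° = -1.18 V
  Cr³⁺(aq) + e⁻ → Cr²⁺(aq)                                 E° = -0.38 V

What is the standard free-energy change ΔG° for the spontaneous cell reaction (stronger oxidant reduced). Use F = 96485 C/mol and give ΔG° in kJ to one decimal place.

Cr³⁺/Cr²⁺ (E° = -0.38 V) is the cathode; Mn²⁺/Mn (E° = -1.18 V) is the anode, so E°cell = +0.80 V.
Balancing electrons gives n = 2 (lcm of 1 and 2).
ΔG° = −nFE° = −(2)(96485)(+0.80) = -154,376 J = -154.4 kJ.

-154.4 kJ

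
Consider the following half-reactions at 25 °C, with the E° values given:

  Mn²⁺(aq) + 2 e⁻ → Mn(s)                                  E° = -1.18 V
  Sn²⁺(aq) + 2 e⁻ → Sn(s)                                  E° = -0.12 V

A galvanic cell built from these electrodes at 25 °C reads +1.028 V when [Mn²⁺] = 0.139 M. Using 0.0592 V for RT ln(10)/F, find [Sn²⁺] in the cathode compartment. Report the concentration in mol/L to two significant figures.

Sn²⁺/Sn is the cathode, Mn²⁺/Mn the anode: E°cell = +1.06 V, n = 2.
Overall reaction: Sn²⁺(aq) + Mn(s) → Sn(s) + Mn²⁺(aq); Q = [Mn²⁺]^1/[Sn²⁺]^1.
From E = E° − (0.0592/n) log Q: log Q = (E° − E)·n/0.0592 = (+1.06 − (+1.028))·2/0.0592 = 1.0811.
So 1·log[Sn²⁺] = 1·log(0.139) − log Q = -0.8570 − (1.0811) = -1.9381; [Sn²⁺] = 10^(-1.9381) ≈ 0.012 M.

0.012 M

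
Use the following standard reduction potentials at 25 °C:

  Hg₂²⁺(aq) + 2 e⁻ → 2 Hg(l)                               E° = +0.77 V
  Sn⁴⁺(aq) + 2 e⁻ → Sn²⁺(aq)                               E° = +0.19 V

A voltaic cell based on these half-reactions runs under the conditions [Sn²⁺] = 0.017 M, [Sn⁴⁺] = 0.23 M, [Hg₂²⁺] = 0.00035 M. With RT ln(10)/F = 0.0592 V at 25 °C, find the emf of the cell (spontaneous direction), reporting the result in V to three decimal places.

+0.444 V

Hg₂²⁺/Hg is the cathode (higher E°), Sn⁴⁺/Sn²⁺ the anode: E°cell = +0.77 − (+0.19) = +0.58 V, n = 2.
Overall: Hg₂²⁺(aq) + Sn²⁺(aq) → 2 Hg(l) + Sn⁴⁺(aq)
Q = [Sn⁴⁺] / ([Hg₂²⁺]·[Sn²⁺]); log Q = 4.587.
E = E° − (0.0592/n) log Q = +0.58 − (0.0592/2)(4.587) = +0.444 V.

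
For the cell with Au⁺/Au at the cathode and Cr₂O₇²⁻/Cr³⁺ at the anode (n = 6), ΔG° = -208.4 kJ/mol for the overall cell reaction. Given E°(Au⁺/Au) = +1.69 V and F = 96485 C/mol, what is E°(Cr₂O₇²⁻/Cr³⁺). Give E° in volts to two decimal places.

+1.33 V

E°cell = −ΔG°/(nF) = −(-208.4×10³)/((6)(96485)) = +0.360 V.
Since Au⁺/Au is the cathode and Cr₂O₇²⁻/Cr³⁺ the anode, E°cell = E°(Au⁺/Au) − E°(Cr₂O₇²⁻/Cr³⁺).
So E°(Cr₂O₇²⁻/Cr³⁺) = E°(Au⁺/Au) − E°cell = (+1.69) − (+0.360) = +1.33 V.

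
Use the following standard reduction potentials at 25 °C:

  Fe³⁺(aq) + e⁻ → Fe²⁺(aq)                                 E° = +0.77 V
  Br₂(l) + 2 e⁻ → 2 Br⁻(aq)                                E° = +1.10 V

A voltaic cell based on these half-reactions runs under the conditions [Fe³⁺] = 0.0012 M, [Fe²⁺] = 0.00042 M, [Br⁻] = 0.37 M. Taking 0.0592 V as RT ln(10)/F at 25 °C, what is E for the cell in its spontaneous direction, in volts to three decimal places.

Br₂/Br⁻ is the cathode (higher E°), Fe³⁺/Fe²⁺ the anode: E°cell = +1.10 − (+0.77) = +0.33 V, n = 2.
Overall: Br₂(l) + 2 Fe²⁺(aq) → 2 Br⁻(aq) + 2 Fe³⁺(aq)
Q = [Br⁻]^2·[Fe³⁺]^2 / ([Fe²⁺]^2); log Q = 0.048.
E = E° − (0.0592/n) log Q = +0.33 − (0.0592/2)(0.048) = +0.329 V.

+0.329 V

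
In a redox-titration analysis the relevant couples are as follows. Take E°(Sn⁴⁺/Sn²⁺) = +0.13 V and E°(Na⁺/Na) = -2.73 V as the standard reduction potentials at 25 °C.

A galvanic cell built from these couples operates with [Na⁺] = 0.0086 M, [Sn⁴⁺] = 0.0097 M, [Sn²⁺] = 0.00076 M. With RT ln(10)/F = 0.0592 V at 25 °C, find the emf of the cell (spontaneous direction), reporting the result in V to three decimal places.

Sn⁴⁺/Sn²⁺ is the cathode (higher E°), Na⁺/Na the anode: E°cell = +0.13 − (-2.73) = +2.86 V, n = 2.
Overall: Sn⁴⁺(aq) + 2 Na(s) → Sn²⁺(aq) + 2 Na⁺(aq)
Q = [Sn²⁺]·[Na⁺]^2 / ([Sn⁴⁺]); log Q = -5.237.
E = E° − (0.0592/n) log Q = +2.86 − (0.0592/2)(-5.237) = +3.015 V.

+3.015 V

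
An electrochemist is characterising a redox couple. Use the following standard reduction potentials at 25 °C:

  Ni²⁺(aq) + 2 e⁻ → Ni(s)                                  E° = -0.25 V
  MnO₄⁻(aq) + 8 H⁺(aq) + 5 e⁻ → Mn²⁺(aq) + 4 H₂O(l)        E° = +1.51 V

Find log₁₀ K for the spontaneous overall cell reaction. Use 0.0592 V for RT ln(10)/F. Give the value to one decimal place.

297.3

Cathode: MnO₄⁻/Mn²⁺; anode: Ni²⁺/Ni. E°cell = +1.76 V, n = 10.
log K = nE°cell / 0.0592 = (10)(+1.76) / 0.0592 = 297.3.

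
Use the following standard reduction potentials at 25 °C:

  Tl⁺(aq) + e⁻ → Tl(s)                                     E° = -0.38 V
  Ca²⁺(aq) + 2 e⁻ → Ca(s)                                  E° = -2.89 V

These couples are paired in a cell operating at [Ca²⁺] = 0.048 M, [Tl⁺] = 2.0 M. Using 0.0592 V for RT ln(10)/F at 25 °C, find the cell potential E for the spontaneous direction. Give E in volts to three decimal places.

+2.567 V

Tl⁺/Tl is the cathode (higher E°), Ca²⁺/Ca the anode: E°cell = -0.38 − (-2.89) = +2.51 V, n = 2.
Overall: 2 Tl⁺(aq) + Ca(s) → 2 Tl(s) + Ca²⁺(aq)
Q = [Ca²⁺] / ([Tl⁺]^2); log Q = -1.921.
E = E° − (0.0592/n) log Q = +2.51 − (0.0592/2)(-1.921) = +2.567 V.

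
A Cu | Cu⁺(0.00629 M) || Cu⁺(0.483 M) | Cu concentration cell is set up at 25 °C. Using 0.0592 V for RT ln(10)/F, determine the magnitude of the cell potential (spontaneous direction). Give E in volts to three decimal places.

+0.112 V

For a concentration cell E°cell = 0. The 0.483 M side is the cathode (reduction is favoured where [Cu⁺] is higher).
With n = 1, E = −(0.0592/1) log([Cu⁺]ₐₙ/[Cu⁺]꜀ₐₜ) = −(0.0592/1) log(0.00629/0.483) = −(0.0592/1)(-1.885) = +0.112 V.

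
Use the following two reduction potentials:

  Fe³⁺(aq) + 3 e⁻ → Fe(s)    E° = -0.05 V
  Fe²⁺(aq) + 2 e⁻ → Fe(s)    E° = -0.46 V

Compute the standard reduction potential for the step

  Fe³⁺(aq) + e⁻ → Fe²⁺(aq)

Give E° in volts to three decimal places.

+0.770 V

Sequential free energies add, so n₃E°₃ = n₁E°₁ + n₂E°₂.
With n₃ = 3, and the known step contributing 2×(-0.46) V, the unknown satisfies 1·E° = 3×(-0.05) − 2×(-0.46) = +0.770.
E° = +0.770 / 1 = +0.770 V.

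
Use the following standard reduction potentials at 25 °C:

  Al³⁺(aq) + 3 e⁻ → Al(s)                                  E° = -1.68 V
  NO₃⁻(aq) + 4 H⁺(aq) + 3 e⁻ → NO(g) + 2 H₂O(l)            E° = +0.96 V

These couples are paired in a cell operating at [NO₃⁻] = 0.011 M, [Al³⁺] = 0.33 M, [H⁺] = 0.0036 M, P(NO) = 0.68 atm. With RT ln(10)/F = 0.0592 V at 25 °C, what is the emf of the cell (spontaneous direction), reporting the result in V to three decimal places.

+2.421 V

NO₃⁻/NO is the cathode (higher E°), Al³⁺/Al the anode: E°cell = +0.96 − (-1.68) = +2.64 V, n = 3.
Overall: NO₃⁻(aq) + 4 H⁺(aq) + Al(s) → NO(g) + 2 H₂O(l) + Al³⁺(aq)
Q = P(NO)·[Al³⁺] / ([NO₃⁻]·[H⁺]^4); log Q = 11.084.
E = E° − (0.0592/n) log Q = +2.64 − (0.0592/3)(11.084) = +2.421 V.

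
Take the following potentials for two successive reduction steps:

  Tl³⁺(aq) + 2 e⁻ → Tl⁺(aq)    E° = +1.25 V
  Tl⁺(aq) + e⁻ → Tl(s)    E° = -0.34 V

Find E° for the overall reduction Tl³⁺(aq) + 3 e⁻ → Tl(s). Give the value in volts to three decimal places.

Standard free energies of sequential steps add: ΔG°₃ = ΔG°₁ + ΔG°₂, so n₃E°₃ = n₁E°₁ + n₂E°₂.
E°₃ = (2×+1.25 + 1×-0.34) / 3 = (+2.160) / 3 = +0.720 V.

+0.720 V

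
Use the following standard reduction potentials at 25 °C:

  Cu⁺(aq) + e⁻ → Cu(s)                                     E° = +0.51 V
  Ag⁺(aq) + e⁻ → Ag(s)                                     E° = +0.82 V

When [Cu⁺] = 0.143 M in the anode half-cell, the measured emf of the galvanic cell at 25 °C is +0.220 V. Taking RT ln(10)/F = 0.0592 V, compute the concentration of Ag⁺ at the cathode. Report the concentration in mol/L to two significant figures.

Ag⁺/Ag is the cathode, Cu⁺/Cu the anode: E°cell = +0.31 V, n = 1.
Overall reaction: Ag⁺(aq) + Cu(s) → Ag(s) + Cu⁺(aq); Q = [Cu⁺]^1/[Ag⁺]^1.
From E = E° − (0.0592/n) log Q: log Q = (E° − E)·n/0.0592 = (+0.31 − (+0.220))·1/0.0592 = 1.5203.
So 1·log[Ag⁺] = 1·log(0.143) − log Q = -0.8447 − (1.5203) = -2.3650; [Ag⁺] = 10^(-2.3650) ≈ 0.0043 M.

0.0043 M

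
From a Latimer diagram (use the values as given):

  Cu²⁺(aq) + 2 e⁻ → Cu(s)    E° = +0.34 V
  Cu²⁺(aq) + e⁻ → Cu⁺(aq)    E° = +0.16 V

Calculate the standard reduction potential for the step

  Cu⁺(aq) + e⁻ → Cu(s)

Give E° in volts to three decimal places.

+0.520 V

Sequential free energies add, so n₃E°₃ = n₁E°₁ + n₂E°₂.
With n₃ = 2, and the known step contributing 1×(+0.16) V, the unknown satisfies 1·E° = 2×(+0.34) − 1×(+0.16) = +0.520.
E° = +0.520 / 1 = +0.520 V.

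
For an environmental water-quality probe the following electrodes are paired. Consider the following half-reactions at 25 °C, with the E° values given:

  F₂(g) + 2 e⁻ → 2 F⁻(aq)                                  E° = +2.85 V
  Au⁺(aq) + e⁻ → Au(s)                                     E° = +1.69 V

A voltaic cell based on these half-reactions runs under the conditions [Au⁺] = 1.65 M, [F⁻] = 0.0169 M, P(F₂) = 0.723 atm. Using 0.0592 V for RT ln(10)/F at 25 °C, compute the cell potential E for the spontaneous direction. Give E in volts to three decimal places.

+1.248 V

F₂/F⁻ is the cathode (higher E°), Au⁺/Au the anode: E°cell = +2.85 − (+1.69) = +1.16 V, n = 2.
Overall: F₂(g) + 2 Au(s) → 2 F⁻(aq) + 2 Au⁺(aq)
Q = [F⁻]^2·[Au⁺]^2 / (P(F₂)); log Q = -2.968.
E = E° − (0.0592/n) log Q = +1.16 − (0.0592/2)(-2.968) = +1.248 V.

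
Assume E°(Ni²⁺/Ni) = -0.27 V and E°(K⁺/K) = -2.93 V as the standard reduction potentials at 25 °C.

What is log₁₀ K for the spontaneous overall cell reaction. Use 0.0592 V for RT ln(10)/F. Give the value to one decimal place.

Cathode: Ni²⁺/Ni; anode: K⁺/K. E°cell = +2.66 V, n = 2.
log K = nE°cell / 0.0592 = (2)(+2.66) / 0.0592 = 89.9.

89.9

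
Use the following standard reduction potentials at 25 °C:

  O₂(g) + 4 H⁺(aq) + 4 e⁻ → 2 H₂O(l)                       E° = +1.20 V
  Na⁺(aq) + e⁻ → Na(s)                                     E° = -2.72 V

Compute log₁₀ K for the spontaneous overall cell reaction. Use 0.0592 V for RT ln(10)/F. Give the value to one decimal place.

264.9

Cathode: O₂/H₂O; anode: Na⁺/Na. E°cell = +3.92 V, n = 4.
log K = nE°cell / 0.0592 = (4)(+3.92) / 0.0592 = 264.9.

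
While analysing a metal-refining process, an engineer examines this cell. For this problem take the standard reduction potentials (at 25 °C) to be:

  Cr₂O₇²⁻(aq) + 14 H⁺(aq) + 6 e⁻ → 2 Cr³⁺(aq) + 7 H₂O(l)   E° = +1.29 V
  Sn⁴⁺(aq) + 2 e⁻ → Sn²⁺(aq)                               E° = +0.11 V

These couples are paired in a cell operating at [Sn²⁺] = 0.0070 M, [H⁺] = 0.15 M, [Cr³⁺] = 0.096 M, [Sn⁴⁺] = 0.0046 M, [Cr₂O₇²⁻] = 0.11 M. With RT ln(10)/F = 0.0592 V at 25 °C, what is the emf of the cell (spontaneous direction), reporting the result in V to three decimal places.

Cr₂O₇²⁻/Cr³⁺ is the cathode (higher E°), Sn⁴⁺/Sn²⁺ the anode: E°cell = +1.29 − (+0.11) = +1.18 V, n = 6.
Overall: Cr₂O₇²⁻(aq) + 14 H⁺(aq) + 3 Sn²⁺(aq) → 2 Cr³⁺(aq) + 7 H₂O(l) + 3 Sn⁴⁺(aq)
Q = [Cr³⁺]^2·[Sn⁴⁺]^3 / ([Cr₂O₇²⁻]·[H⁺]^14·[Sn²⁺]^3); log Q = 9.911.
E = E° − (0.0592/n) log Q = +1.18 − (0.0592/6)(9.911) = +1.082 V.

+1.082 V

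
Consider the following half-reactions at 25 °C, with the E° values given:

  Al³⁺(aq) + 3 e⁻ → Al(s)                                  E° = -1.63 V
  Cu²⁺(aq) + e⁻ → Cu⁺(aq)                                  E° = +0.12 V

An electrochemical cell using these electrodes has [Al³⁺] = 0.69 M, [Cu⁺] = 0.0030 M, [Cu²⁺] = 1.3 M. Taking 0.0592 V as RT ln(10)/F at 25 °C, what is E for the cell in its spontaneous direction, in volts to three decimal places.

+1.909 V

Cu²⁺/Cu⁺ is the cathode (higher E°), Al³⁺/Al the anode: E°cell = +0.12 − (-1.63) = +1.75 V, n = 3.
Overall: 3 Cu²⁺(aq) + Al(s) → 3 Cu⁺(aq) + Al³⁺(aq)
Q = [Cu⁺]^3·[Al³⁺] / ([Cu²⁺]^3); log Q = -8.072.
E = E° − (0.0592/n) log Q = +1.75 − (0.0592/3)(-8.072) = +1.909 V.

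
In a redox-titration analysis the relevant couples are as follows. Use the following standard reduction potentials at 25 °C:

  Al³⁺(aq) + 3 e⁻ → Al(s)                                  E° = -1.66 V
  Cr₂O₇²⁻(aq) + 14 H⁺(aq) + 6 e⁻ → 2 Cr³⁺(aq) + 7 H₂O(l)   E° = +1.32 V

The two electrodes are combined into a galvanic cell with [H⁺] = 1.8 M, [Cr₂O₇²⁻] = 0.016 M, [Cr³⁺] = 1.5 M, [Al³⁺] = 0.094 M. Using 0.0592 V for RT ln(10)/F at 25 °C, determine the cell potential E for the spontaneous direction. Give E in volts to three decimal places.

+3.014 V

Cr₂O₇²⁻/Cr³⁺ is the cathode (higher E°), Al³⁺/Al the anode: E°cell = +1.32 − (-1.66) = +2.98 V, n = 6.
Overall: Cr₂O₇²⁻(aq) + 14 H⁺(aq) + 2 Al(s) → 2 Cr³⁺(aq) + 7 H₂O(l) + 2 Al³⁺(aq)
Q = [Cr³⁺]^2·[Al³⁺]^2 / ([Cr₂O₇²⁻]·[H⁺]^14); log Q = -3.479.
E = E° − (0.0592/n) log Q = +2.98 − (0.0592/6)(-3.479) = +3.014 V.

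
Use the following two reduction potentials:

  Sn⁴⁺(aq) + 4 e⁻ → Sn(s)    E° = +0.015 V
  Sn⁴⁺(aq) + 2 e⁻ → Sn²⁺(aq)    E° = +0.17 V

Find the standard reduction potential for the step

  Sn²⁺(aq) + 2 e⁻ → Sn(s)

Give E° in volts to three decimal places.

-0.140 V

Sequential free energies add, so n₃E°₃ = n₁E°₁ + n₂E°₂.
With n₃ = 4, and the known step contributing 2×(+0.17) V, the unknown satisfies 2·E° = 4×(+0.015) − 2×(+0.17) = -0.280.
E° = -0.280 / 2 = -0.140 V.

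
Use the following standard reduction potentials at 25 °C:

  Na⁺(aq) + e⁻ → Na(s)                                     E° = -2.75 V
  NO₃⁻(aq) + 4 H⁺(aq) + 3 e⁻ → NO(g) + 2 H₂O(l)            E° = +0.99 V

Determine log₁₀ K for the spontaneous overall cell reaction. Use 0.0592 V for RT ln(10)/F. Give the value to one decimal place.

189.5

Cathode: NO₃⁻/NO; anode: Na⁺/Na. E°cell = +3.74 V, n = 3.
log K = nE°cell / 0.0592 = (3)(+3.74) / 0.0592 = 189.5.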